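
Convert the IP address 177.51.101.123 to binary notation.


177 = 10110001
51 = 00110011
101 = 01100101
123 = 01111011
Binary: 10110001.00110011.01100101.01111011


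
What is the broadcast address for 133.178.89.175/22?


Network: 133.178.88.0/22
Host bits = 10
Set all host bits to 1:
Broadcast: 133.178.91.255


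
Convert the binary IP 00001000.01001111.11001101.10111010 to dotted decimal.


00001000 = 8
01001111 = 79
11001101 = 205
10111010 = 186
IP: 8.79.205.186


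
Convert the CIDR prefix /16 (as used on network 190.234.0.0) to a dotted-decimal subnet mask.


/16 means 16 network bits, 16 host bits
Binary: 11111111111111110000000000000000
Mask: 255.255.0.0


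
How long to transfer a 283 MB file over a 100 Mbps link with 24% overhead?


Effective throughput = 100 * (1 - 24/100) = 76 Mbps
File size in Mb = 283 * 8 = 2264 Mb
Time = 2264 / 76
Time = 29.7895 seconds


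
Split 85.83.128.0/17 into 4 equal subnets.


New prefix = 17 + 2 = 19
Each subnet has 8192 addresses
  85.83.128.0/19
  85.83.160.0/19
  85.83.192.0/19
  85.83.224.0/19
Subnets: 85.83.128.0/19, 85.83.160.0/19, 85.83.192.0/19, 85.83.224.0/19


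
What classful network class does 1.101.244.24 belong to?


First octet: 1
Binary: 00000001
0xxxxxxx -> Class A (1-126)
Class A, default mask 255.0.0.0 (/8)


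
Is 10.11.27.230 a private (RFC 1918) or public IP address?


RFC 1918 private ranges:
  10.0.0.0/8 (10.0.0.0 - 10.255.255.255)
  172.16.0.0/12 (172.16.0.0 - 172.31.255.255)
  192.168.0.0/16 (192.168.0.0 - 192.168.255.255)
Private (in 10.0.0.0/8)


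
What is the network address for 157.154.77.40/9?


IP:   10011101.10011010.01001101.00101000
Mask: 11111111.10000000.00000000.00000000
AND operation:
Net:  10011101.10000000.00000000.00000000
Network: 157.128.0.0/9


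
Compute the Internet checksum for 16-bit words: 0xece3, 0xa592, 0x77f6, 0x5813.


Sum all words (with carry folding):
+ 0xece3 = 0xece3
+ 0xa592 = 0x9276
+ 0x77f6 = 0x0a6d
+ 0x5813 = 0x6280
One's complement: ~0x6280
Checksum = 0x9d7f


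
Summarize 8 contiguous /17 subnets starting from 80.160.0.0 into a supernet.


Original prefix: /17
Number of subnets: 8 = 2^3
New prefix = 17 - 3 = 14
Supernet: 80.160.0.0/14


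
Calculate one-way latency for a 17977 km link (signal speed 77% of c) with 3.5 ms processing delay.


Speed = 0.77 * 3e5 km/s = 231000 km/s
Propagation delay = 17977 / 231000 = 0.0778 s = 77.8225 ms
Processing delay = 3.5 ms
Total one-way latency = 81.3225 ms


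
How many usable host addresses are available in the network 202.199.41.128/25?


Host bits = 32 - 25 = 7
Total addresses = 2^7 = 128
Usable = total - 2 (network and broadcast)
Usable hosts: 126


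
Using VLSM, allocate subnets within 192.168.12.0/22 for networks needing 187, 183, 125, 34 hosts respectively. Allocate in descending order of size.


187 hosts -> /24 (254 usable): 192.168.12.0/24
183 hosts -> /24 (254 usable): 192.168.13.0/24
125 hosts -> /25 (126 usable): 192.168.14.0/25
34 hosts -> /26 (62 usable): 192.168.14.128/26
Allocation: 192.168.12.0/24 (187 hosts, 254 usable); 192.168.13.0/24 (183 hosts, 254 usable); 192.168.14.0/25 (125 hosts, 126 usable); 192.168.14.128/26 (34 hosts, 62 usable)


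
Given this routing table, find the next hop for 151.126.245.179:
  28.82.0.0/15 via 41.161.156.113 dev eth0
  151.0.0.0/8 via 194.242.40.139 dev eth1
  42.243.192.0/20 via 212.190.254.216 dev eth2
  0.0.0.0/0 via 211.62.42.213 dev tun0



Longest prefix match for 151.126.245.179:
  /15 28.82.0.0: no
  /8 151.0.0.0: MATCH
  /20 42.243.192.0: no
  /0 0.0.0.0: MATCH
Selected: next-hop 194.242.40.139 via eth1 (matched /8)


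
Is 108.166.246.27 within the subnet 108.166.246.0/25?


Subnet network: 108.166.246.0
Test IP AND mask: 108.166.246.0
Yes, 108.166.246.27 is in 108.166.246.0/25


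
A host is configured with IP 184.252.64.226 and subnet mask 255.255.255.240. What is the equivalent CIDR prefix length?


Binary: 11111111.11111111.11111111.11110000
Count leading 1s
Prefix: /28


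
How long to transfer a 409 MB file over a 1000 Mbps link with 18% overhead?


Effective throughput = 1000 * (1 - 18/100) = 820.0 Mbps
File size in Mb = 409 * 8 = 3272 Mb
Time = 3272 / 820.0
Time = 3.9902 seconds


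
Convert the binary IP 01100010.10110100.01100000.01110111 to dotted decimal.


01100010 = 98
10110100 = 180
01100000 = 96
01110111 = 119
IP: 98.180.96.119


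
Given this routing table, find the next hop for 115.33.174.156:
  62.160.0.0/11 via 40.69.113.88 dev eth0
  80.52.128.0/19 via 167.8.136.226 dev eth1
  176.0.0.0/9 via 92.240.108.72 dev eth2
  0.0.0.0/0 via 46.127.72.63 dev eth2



Longest prefix match for 115.33.174.156:
  /11 62.160.0.0: no
  /19 80.52.128.0: no
  /9 176.0.0.0: no
  /0 0.0.0.0: MATCH
Selected: next-hop 46.127.72.63 via eth2 (matched /0)


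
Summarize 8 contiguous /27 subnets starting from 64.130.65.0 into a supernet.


Original prefix: /27
Number of subnets: 8 = 2^3
New prefix = 27 - 3 = 24
Supernet: 64.130.65.0/24


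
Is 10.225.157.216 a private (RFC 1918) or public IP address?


RFC 1918 private ranges:
  10.0.0.0/8 (10.0.0.0 - 10.255.255.255)
  172.16.0.0/12 (172.16.0.0 - 172.31.255.255)
  192.168.0.0/16 (192.168.0.0 - 192.168.255.255)
Private (in 10.0.0.0/8)


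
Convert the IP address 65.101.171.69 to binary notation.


65 = 01000001
101 = 01100101
171 = 10101011
69 = 01000101
Binary: 01000001.01100101.10101011.01000101


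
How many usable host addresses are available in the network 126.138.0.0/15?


Host bits = 32 - 15 = 17
Total addresses = 2^17 = 131072
Usable = total - 2 (network and broadcast)
Usable hosts: 131070


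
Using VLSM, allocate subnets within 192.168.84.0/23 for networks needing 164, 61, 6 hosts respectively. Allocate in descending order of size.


164 hosts -> /24 (254 usable): 192.168.84.0/24
61 hosts -> /26 (62 usable): 192.168.85.0/26
6 hosts -> /29 (6 usable): 192.168.85.64/29
Allocation: 192.168.84.0/24 (164 hosts, 254 usable); 192.168.85.0/26 (61 hosts, 62 usable); 192.168.85.64/29 (6 hosts, 6 usable)


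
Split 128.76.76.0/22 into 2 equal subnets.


New prefix = 22 + 1 = 23
Each subnet has 512 addresses
  128.76.76.0/23
  128.76.78.0/23
Subnets: 128.76.76.0/23, 128.76.78.0/23


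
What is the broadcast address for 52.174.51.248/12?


Network: 52.160.0.0/12
Host bits = 20
Set all host bits to 1:
Broadcast: 52.175.255.255


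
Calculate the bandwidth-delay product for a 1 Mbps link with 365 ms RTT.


BDP = bandwidth * RTT
= 1 Mbps * 365 ms
= 1 * 1e6 * 365 / 1000 bits
= 365000 bits
= 45625 bytes
= 44.5557 KB
BDP = 365000 bits (45625 bytes)


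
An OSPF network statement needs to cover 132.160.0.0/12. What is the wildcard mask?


Subnet mask: 255.240.0.0
Wildcard = 255.255.255.255 - subnet mask
255 - 255 = 0
255 - 240 = 15
255 - 0 = 255
255 - 0 = 255
Wildcard: 0.15.255.255


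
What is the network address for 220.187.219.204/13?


IP:   11011100.10111011.11011011.11001100
Mask: 11111111.11111000.00000000.00000000
AND operation:
Net:  11011100.10111000.00000000.00000000
Network: 220.184.0.0/13


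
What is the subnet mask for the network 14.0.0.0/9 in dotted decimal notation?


/9 means 9 network bits, 23 host bits
Binary: 11111111100000000000000000000000
Mask: 255.128.0.0


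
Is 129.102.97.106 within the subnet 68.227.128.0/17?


Subnet network: 68.227.128.0
Test IP AND mask: 129.102.0.0
No, 129.102.97.106 is not in 68.227.128.0/17


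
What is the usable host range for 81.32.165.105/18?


Network: 81.32.128.0
Broadcast: 81.32.191.255
First usable = network + 1
Last usable = broadcast - 1
Range: 81.32.128.1 to 81.32.191.254


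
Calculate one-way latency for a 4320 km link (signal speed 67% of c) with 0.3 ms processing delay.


Speed = 0.67 * 3e5 km/s = 201000 km/s
Propagation delay = 4320 / 201000 = 0.0215 s = 21.4925 ms
Processing delay = 0.3 ms
Total one-way latency = 21.7925 ms


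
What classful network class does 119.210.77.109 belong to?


First octet: 119
Binary: 01110111
0xxxxxxx -> Class A (1-126)
Class A, default mask 255.0.0.0 (/8)


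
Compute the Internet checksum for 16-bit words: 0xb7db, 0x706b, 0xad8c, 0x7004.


Sum all words (with carry folding):
+ 0xb7db = 0xb7db
+ 0x706b = 0x2847
+ 0xad8c = 0xd5d3
+ 0x7004 = 0x45d8
One's complement: ~0x45d8
Checksum = 0xba27


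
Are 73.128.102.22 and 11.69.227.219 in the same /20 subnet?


Mask: 255.255.240.0
73.128.102.22 AND mask = 73.128.96.0
11.69.227.219 AND mask = 11.69.224.0
No, different subnets (73.128.96.0 vs 11.69.224.0)


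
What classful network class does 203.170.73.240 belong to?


First octet: 203
Binary: 11001011
110xxxxx -> Class C (192-223)
Class C, default mask 255.255.255.0 (/24)


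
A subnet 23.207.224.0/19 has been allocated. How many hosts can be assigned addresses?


Host bits = 32 - 19 = 13
Total addresses = 2^13 = 8192
Usable = total - 2 (network and broadcast)
Usable hosts: 8190


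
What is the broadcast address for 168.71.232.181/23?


Network: 168.71.232.0/23
Host bits = 9
Set all host bits to 1:
Broadcast: 168.71.233.255


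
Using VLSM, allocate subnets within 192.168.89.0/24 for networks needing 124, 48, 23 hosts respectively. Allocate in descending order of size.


124 hosts -> /25 (126 usable): 192.168.89.0/25
48 hosts -> /26 (62 usable): 192.168.89.128/26
23 hosts -> /27 (30 usable): 192.168.89.192/27
Allocation: 192.168.89.0/25 (124 hosts, 126 usable); 192.168.89.128/26 (48 hosts, 62 usable); 192.168.89.192/27 (23 hosts, 30 usable)


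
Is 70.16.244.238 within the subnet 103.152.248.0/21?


Subnet network: 103.152.248.0
Test IP AND mask: 70.16.240.0
No, 70.16.244.238 is not in 103.152.248.0/21


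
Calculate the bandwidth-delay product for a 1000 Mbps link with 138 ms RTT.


BDP = bandwidth * RTT
= 1000 Mbps * 138 ms
= 1000 * 1e6 * 138 / 1000 bits
= 138000000 bits
= 17250000 bytes
= 16845.7031 KB
BDP = 138000000 bits (17250000 bytes)


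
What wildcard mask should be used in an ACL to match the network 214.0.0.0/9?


Subnet mask: 255.128.0.0
Wildcard = 255.255.255.255 - subnet mask
255 - 255 = 0
255 - 128 = 127
255 - 0 = 255
255 - 0 = 255
Wildcard: 0.127.255.255


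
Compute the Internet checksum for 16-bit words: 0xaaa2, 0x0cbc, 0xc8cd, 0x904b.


Sum all words (with carry folding):
+ 0xaaa2 = 0xaaa2
+ 0x0cbc = 0xb75e
+ 0xc8cd = 0x802c
+ 0x904b = 0x1078
One's complement: ~0x1078
Checksum = 0xef87


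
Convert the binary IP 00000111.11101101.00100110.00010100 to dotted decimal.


00000111 = 7
11101101 = 237
00100110 = 38
00010100 = 20
IP: 7.237.38.20


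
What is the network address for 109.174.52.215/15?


IP:   01101101.10101110.00110100.11010111
Mask: 11111111.11111110.00000000.00000000
AND operation:
Net:  01101101.10101110.00000000.00000000
Network: 109.174.0.0/15


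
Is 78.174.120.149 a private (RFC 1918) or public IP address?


RFC 1918 private ranges:
  10.0.0.0/8 (10.0.0.0 - 10.255.255.255)
  172.16.0.0/12 (172.16.0.0 - 172.31.255.255)
  192.168.0.0/16 (192.168.0.0 - 192.168.255.255)
Public (not in any RFC 1918 range)


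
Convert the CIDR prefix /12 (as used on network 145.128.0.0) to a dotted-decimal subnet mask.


/12 means 12 network bits, 20 host bits
Binary: 11111111111100000000000000000000
Mask: 255.240.0.0


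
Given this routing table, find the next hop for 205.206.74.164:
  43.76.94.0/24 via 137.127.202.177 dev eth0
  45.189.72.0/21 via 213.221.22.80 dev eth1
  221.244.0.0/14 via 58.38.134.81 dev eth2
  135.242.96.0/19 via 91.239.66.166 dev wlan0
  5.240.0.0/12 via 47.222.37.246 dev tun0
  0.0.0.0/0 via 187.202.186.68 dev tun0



Longest prefix match for 205.206.74.164:
  /24 43.76.94.0: no
  /21 45.189.72.0: no
  /14 221.244.0.0: no
  /19 135.242.96.0: no
  /12 5.240.0.0: no
  /0 0.0.0.0: MATCH
Selected: next-hop 187.202.186.68 via tun0 (matched /0)


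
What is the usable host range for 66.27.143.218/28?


Network: 66.27.143.208
Broadcast: 66.27.143.223
First usable = network + 1
Last usable = broadcast - 1
Range: 66.27.143.209 to 66.27.143.222


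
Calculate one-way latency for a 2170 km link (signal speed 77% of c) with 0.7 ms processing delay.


Speed = 0.77 * 3e5 km/s = 231000 km/s
Propagation delay = 2170 / 231000 = 0.0094 s = 9.3939 ms
Processing delay = 0.7 ms
Total one-way latency = 10.0939 ms


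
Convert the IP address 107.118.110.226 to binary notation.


107 = 01101011
118 = 01110110
110 = 01101110
226 = 11100010
Binary: 01101011.01110110.01101110.11100010


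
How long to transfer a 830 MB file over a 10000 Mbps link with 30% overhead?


Effective throughput = 10000 * (1 - 30/100) = 7000 Mbps
File size in Mb = 830 * 8 = 6640 Mb
Time = 6640 / 7000
Time = 0.9486 seconds


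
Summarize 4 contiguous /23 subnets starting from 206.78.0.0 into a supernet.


Original prefix: /23
Number of subnets: 4 = 2^2
New prefix = 23 - 2 = 21
Supernet: 206.78.0.0/21


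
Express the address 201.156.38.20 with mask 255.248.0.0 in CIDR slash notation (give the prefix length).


Binary: 11111111.11111000.00000000.00000000
Count leading 1s
Prefix: /13


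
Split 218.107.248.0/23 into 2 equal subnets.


New prefix = 23 + 1 = 24
Each subnet has 256 addresses
  218.107.248.0/24
  218.107.249.0/24
Subnets: 218.107.248.0/24, 218.107.249.0/24


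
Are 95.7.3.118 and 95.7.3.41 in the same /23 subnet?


Mask: 255.255.254.0
95.7.3.118 AND mask = 95.7.2.0
95.7.3.41 AND mask = 95.7.2.0
Yes, same subnet (95.7.2.0)


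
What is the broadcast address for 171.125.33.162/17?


Network: 171.125.0.0/17
Host bits = 15
Set all host bits to 1:
Broadcast: 171.125.127.255


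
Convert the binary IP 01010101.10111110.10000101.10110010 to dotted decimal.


01010101 = 85
10111110 = 190
10000101 = 133
10110010 = 178
IP: 85.190.133.178


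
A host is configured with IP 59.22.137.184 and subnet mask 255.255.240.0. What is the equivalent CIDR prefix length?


Binary: 11111111.11111111.11110000.00000000
Count leading 1s
Prefix: /20


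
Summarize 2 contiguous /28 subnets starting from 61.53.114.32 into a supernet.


Original prefix: /28
Number of subnets: 2 = 2^1
New prefix = 28 - 1 = 27
Supernet: 61.53.114.32/27


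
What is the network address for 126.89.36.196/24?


IP:   01111110.01011001.00100100.11000100
Mask: 11111111.11111111.11111111.00000000
AND operation:
Net:  01111110.01011001.00100100.00000000
Network: 126.89.36.0/24


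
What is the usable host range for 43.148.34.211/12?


Network: 43.144.0.0
Broadcast: 43.159.255.255
First usable = network + 1
Last usable = broadcast - 1
Range: 43.144.0.1 to 43.159.255.254


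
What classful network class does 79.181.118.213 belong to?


First octet: 79
Binary: 01001111
0xxxxxxx -> Class A (1-126)
Class A, default mask 255.0.0.0 (/8)


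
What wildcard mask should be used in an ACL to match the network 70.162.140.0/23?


Subnet mask: 255.255.254.0
Wildcard = 255.255.255.255 - subnet mask
255 - 255 = 0
255 - 255 = 0
255 - 254 = 1
255 - 0 = 255
Wildcard: 0.0.1.255


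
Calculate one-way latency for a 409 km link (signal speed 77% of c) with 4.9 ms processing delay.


Speed = 0.77 * 3e5 km/s = 231000 km/s
Propagation delay = 409 / 231000 = 0.0018 s = 1.7706 ms
Processing delay = 4.9 ms
Total one-way latency = 6.6706 ms


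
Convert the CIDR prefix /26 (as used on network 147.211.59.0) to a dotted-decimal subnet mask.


/26 means 26 network bits, 6 host bits
Binary: 11111111111111111111111111000000
Mask: 255.255.255.192


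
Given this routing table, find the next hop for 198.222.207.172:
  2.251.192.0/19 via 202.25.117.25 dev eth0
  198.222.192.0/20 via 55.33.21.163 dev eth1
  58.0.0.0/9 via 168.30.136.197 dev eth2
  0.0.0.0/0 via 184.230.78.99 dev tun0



Longest prefix match for 198.222.207.172:
  /19 2.251.192.0: no
  /20 198.222.192.0: MATCH
  /9 58.0.0.0: no
  /0 0.0.0.0: MATCH
Selected: next-hop 55.33.21.163 via eth1 (matched /20)


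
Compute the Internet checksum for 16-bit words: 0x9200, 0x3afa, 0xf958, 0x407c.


Sum all words (with carry folding):
+ 0x9200 = 0x9200
+ 0x3afa = 0xccfa
+ 0xf958 = 0xc653
+ 0x407c = 0x06d0
One's complement: ~0x06d0
Checksum = 0xf92f


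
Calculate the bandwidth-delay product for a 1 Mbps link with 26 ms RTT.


BDP = bandwidth * RTT
= 1 Mbps * 26 ms
= 1 * 1e6 * 26 / 1000 bits
= 26000 bits
= 3250 bytes
= 3.1738 KB
BDP = 26000 bits (3250 bytes)


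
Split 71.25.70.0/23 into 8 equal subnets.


New prefix = 23 + 3 = 26
Each subnet has 64 addresses
  71.25.70.0/26
  71.25.70.64/26
  71.25.70.128/26
  71.25.70.192/26
  71.25.71.0/26
  71.25.71.64/26
  71.25.71.128/26
  71.25.71.192/26
Subnets: 71.25.70.0/26, 71.25.70.64/26, 71.25.70.128/26, 71.25.70.192/26, 71.25.71.0/26, 71.25.71.64/26, 71.25.71.128/26, 71.25.71.192/26


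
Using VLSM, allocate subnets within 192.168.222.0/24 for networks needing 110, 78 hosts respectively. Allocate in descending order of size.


110 hosts -> /25 (126 usable): 192.168.222.0/25
78 hosts -> /25 (126 usable): 192.168.222.128/25
Allocation: 192.168.222.0/25 (110 hosts, 126 usable); 192.168.222.128/25 (78 hosts, 126 usable)


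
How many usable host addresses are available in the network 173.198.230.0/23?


Host bits = 32 - 23 = 9
Total addresses = 2^9 = 512
Usable = total - 2 (network and broadcast)
Usable hosts: 510


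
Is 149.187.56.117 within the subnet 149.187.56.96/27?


Subnet network: 149.187.56.96
Test IP AND mask: 149.187.56.96
Yes, 149.187.56.117 is in 149.187.56.96/27


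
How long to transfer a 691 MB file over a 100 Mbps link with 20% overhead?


Effective throughput = 100 * (1 - 20/100) = 80 Mbps
File size in Mb = 691 * 8 = 5528 Mb
Time = 5528 / 80
Time = 69.1 seconds


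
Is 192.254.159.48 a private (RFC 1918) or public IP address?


RFC 1918 private ranges:
  10.0.0.0/8 (10.0.0.0 - 10.255.255.255)
  172.16.0.0/12 (172.16.0.0 - 172.31.255.255)
  192.168.0.0/16 (192.168.0.0 - 192.168.255.255)
Public (not in any RFC 1918 range)


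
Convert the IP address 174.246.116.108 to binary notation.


174 = 10101110
246 = 11110110
116 = 01110100
108 = 01101100
Binary: 10101110.11110110.01110100.01101100


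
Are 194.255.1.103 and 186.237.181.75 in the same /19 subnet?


Mask: 255.255.224.0
194.255.1.103 AND mask = 194.255.0.0
186.237.181.75 AND mask = 186.237.160.0
No, different subnets (194.255.0.0 vs 186.237.160.0)


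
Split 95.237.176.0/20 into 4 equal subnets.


New prefix = 20 + 2 = 22
Each subnet has 1024 addresses
  95.237.176.0/22
  95.237.180.0/22
  95.237.184.0/22
  95.237.188.0/22
Subnets: 95.237.176.0/22, 95.237.180.0/22, 95.237.184.0/22, 95.237.188.0/22


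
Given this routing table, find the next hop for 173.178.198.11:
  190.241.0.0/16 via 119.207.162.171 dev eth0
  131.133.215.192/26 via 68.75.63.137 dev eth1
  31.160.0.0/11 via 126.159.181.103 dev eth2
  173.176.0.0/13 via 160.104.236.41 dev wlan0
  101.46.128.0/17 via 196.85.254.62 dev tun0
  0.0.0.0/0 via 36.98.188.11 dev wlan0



Longest prefix match for 173.178.198.11:
  /16 190.241.0.0: no
  /26 131.133.215.192: no
  /11 31.160.0.0: no
  /13 173.176.0.0: MATCH
  /17 101.46.128.0: no
  /0 0.0.0.0: MATCH
Selected: next-hop 160.104.236.41 via wlan0 (matched /13)


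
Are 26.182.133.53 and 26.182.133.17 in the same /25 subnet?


Mask: 255.255.255.128
26.182.133.53 AND mask = 26.182.133.0
26.182.133.17 AND mask = 26.182.133.0
Yes, same subnet (26.182.133.0)


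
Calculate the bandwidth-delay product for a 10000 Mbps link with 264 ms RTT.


BDP = bandwidth * RTT
= 10000 Mbps * 264 ms
= 10000 * 1e6 * 264 / 1000 bits
= 2640000000 bits
= 330000000 bytes
= 322265.625 KB
BDP = 2640000000 bits (330000000 bytes)


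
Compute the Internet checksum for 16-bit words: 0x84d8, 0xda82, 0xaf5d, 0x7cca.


Sum all words (with carry folding):
+ 0x84d8 = 0x84d8
+ 0xda82 = 0x5f5b
+ 0xaf5d = 0x0eb9
+ 0x7cca = 0x8b83
One's complement: ~0x8b83
Checksum = 0x747c


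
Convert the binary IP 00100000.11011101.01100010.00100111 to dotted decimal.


00100000 = 32
11011101 = 221
01100010 = 98
00100111 = 39
IP: 32.221.98.39


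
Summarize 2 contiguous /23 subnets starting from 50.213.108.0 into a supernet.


Original prefix: /23
Number of subnets: 2 = 2^1
New prefix = 23 - 1 = 22
Supernet: 50.213.108.0/22


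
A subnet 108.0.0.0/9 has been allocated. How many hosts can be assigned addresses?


Host bits = 32 - 9 = 23
Total addresses = 2^23 = 8388608
Usable = total - 2 (network and broadcast)
Usable hosts: 8388606


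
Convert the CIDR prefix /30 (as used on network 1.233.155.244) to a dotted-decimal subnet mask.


/30 means 30 network bits, 2 host bits
Binary: 11111111111111111111111111111100
Mask: 255.255.255.252


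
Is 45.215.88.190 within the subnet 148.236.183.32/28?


Subnet network: 148.236.183.32
Test IP AND mask: 45.215.88.176
No, 45.215.88.190 is not in 148.236.183.32/28


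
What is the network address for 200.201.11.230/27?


IP:   11001000.11001001.00001011.11100110
Mask: 11111111.11111111.11111111.11100000
AND operation:
Net:  11001000.11001001.00001011.11100000
Network: 200.201.11.224/27


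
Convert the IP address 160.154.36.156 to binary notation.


160 = 10100000
154 = 10011010
36 = 00100100
156 = 10011100
Binary: 10100000.10011010.00100100.10011100


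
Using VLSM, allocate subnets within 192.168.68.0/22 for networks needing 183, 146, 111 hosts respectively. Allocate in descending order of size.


183 hosts -> /24 (254 usable): 192.168.68.0/24
146 hosts -> /24 (254 usable): 192.168.69.0/24
111 hosts -> /25 (126 usable): 192.168.70.0/25
Allocation: 192.168.68.0/24 (183 hosts, 254 usable); 192.168.69.0/24 (146 hosts, 254 usable); 192.168.70.0/25 (111 hosts, 126 usable)


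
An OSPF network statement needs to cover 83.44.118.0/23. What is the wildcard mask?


Subnet mask: 255.255.254.0
Wildcard = 255.255.255.255 - subnet mask
255 - 255 = 0
255 - 255 = 0
255 - 254 = 1
255 - 0 = 255
Wildcard: 0.0.1.255


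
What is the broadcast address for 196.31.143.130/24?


Network: 196.31.143.0/24
Host bits = 8
Set all host bits to 1:
Broadcast: 196.31.143.255


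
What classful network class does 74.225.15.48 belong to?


First octet: 74
Binary: 01001010
0xxxxxxx -> Class A (1-126)
Class A, default mask 255.0.0.0 (/8)


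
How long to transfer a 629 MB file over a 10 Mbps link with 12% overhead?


Effective throughput = 10 * (1 - 12/100) = 8.8 Mbps
File size in Mb = 629 * 8 = 5032 Mb
Time = 5032 / 8.8
Time = 571.8182 seconds


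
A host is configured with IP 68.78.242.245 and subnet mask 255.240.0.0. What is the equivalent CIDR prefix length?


Binary: 11111111.11110000.00000000.00000000
Count leading 1s
Prefix: /12


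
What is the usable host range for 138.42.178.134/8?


Network: 138.0.0.0
Broadcast: 138.255.255.255
First usable = network + 1
Last usable = broadcast - 1
Range: 138.0.0.1 to 138.255.255.254


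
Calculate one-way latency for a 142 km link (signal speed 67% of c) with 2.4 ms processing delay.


Speed = 0.67 * 3e5 km/s = 201000 km/s
Propagation delay = 142 / 201000 = 0.0007 s = 0.7065 ms
Processing delay = 2.4 ms
Total one-way latency = 3.1065 ms


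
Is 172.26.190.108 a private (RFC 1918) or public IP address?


RFC 1918 private ranges:
  10.0.0.0/8 (10.0.0.0 - 10.255.255.255)
  172.16.0.0/12 (172.16.0.0 - 172.31.255.255)
  192.168.0.0/16 (192.168.0.0 - 192.168.255.255)
Private (in 172.16.0.0/12)


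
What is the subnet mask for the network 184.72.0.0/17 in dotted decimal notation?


/17 means 17 network bits, 15 host bits
Binary: 11111111111111111000000000000000
Mask: 255.255.128.0


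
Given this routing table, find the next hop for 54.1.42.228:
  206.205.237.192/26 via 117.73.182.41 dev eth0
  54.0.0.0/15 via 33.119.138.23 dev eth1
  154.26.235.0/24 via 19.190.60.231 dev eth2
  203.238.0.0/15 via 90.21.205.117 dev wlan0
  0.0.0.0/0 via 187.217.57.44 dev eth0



Longest prefix match for 54.1.42.228:
  /26 206.205.237.192: no
  /15 54.0.0.0: MATCH
  /24 154.26.235.0: no
  /15 203.238.0.0: no
  /0 0.0.0.0: MATCH
Selected: next-hop 33.119.138.23 via eth1 (matched /15)


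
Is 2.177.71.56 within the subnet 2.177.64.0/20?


Subnet network: 2.177.64.0
Test IP AND mask: 2.177.64.0
Yes, 2.177.71.56 is in 2.177.64.0/20


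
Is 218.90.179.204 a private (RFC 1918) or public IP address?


RFC 1918 private ranges:
  10.0.0.0/8 (10.0.0.0 - 10.255.255.255)
  172.16.0.0/12 (172.16.0.0 - 172.31.255.255)
  192.168.0.0/16 (192.168.0.0 - 192.168.255.255)
Public (not in any RFC 1918 range)


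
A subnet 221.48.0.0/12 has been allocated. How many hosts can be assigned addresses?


Host bits = 32 - 12 = 20
Total addresses = 2^20 = 1048576
Usable = total - 2 (network and broadcast)
Usable hosts: 1048574


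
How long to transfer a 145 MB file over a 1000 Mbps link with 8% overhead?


Effective throughput = 1000 * (1 - 8/100) = 920 Mbps
File size in Mb = 145 * 8 = 1160 Mb
Time = 1160 / 920
Time = 1.2609 seconds


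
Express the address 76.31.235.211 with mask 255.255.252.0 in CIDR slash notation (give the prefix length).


Binary: 11111111.11111111.11111100.00000000
Count leading 1s
Prefix: /22


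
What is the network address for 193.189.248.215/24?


IP:   11000001.10111101.11111000.11010111
Mask: 11111111.11111111.11111111.00000000
AND operation:
Net:  11000001.10111101.11111000.00000000
Network: 193.189.248.0/24


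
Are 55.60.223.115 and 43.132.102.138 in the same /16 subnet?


Mask: 255.255.0.0
55.60.223.115 AND mask = 55.60.0.0
43.132.102.138 AND mask = 43.132.0.0
No, different subnets (55.60.0.0 vs 43.132.0.0)


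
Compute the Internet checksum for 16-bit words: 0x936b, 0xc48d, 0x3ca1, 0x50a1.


Sum all words (with carry folding):
+ 0x936b = 0x936b
+ 0xc48d = 0x57f9
+ 0x3ca1 = 0x949a
+ 0x50a1 = 0xe53b
One's complement: ~0xe53b
Checksum = 0x1ac4


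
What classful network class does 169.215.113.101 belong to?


First octet: 169
Binary: 10101001
10xxxxxx -> Class B (128-191)
Class B, default mask 255.255.0.0 (/16)


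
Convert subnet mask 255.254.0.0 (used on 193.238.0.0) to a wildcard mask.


Subnet mask: 255.254.0.0
Wildcard = 255.255.255.255 - subnet mask
255 - 255 = 0
255 - 254 = 1
255 - 0 = 255
255 - 0 = 255
Wildcard: 0.1.255.255


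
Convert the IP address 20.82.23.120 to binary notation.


20 = 00010100
82 = 01010010
23 = 00010111
120 = 01111000
Binary: 00010100.01010010.00010111.01111000


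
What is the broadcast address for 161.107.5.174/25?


Network: 161.107.5.128/25
Host bits = 7
Set all host bits to 1:
Broadcast: 161.107.5.255


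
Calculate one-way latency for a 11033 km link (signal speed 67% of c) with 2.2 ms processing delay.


Speed = 0.67 * 3e5 km/s = 201000 km/s
Propagation delay = 11033 / 201000 = 0.0549 s = 54.8905 ms
Processing delay = 2.2 ms
Total one-way latency = 57.0905 ms


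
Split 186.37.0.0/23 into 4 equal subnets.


New prefix = 23 + 2 = 25
Each subnet has 128 addresses
  186.37.0.0/25
  186.37.0.128/25
  186.37.1.0/25
  186.37.1.128/25
Subnets: 186.37.0.0/25, 186.37.0.128/25, 186.37.1.0/25, 186.37.1.128/25


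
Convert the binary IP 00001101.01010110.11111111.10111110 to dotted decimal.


00001101 = 13
01010110 = 86
11111111 = 255
10111110 = 190
IP: 13.86.255.190


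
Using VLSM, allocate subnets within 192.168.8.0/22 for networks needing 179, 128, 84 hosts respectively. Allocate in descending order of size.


179 hosts -> /24 (254 usable): 192.168.8.0/24
128 hosts -> /24 (254 usable): 192.168.9.0/24
84 hosts -> /25 (126 usable): 192.168.10.0/25
Allocation: 192.168.8.0/24 (179 hosts, 254 usable); 192.168.9.0/24 (128 hosts, 254 usable); 192.168.10.0/25 (84 hosts, 126 usable)


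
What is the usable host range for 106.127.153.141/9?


Network: 106.0.0.0
Broadcast: 106.127.255.255
First usable = network + 1
Last usable = broadcast - 1
Range: 106.0.0.1 to 106.127.255.254


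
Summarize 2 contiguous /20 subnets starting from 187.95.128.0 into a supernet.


Original prefix: /20
Number of subnets: 2 = 2^1
New prefix = 20 - 1 = 19
Supernet: 187.95.128.0/19


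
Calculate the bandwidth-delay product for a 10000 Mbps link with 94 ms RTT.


BDP = bandwidth * RTT
= 10000 Mbps * 94 ms
= 10000 * 1e6 * 94 / 1000 bits
= 940000000 bits
= 117500000 bytes
= 114746.0938 KB
BDP = 940000000 bits (117500000 bytes)


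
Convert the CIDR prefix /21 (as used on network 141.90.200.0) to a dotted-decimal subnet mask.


/21 means 21 network bits, 11 host bits
Binary: 11111111111111111111100000000000
Mask: 255.255.248.0


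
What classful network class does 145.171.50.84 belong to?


First octet: 145
Binary: 10010001
10xxxxxx -> Class B (128-191)
Class B, default mask 255.255.0.0 (/16)


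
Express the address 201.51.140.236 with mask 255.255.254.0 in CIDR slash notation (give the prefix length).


Binary: 11111111.11111111.11111110.00000000
Count leading 1s
Prefix: /23


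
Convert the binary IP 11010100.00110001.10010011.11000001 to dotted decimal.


11010100 = 212
00110001 = 49
10010011 = 147
11000001 = 193
IP: 212.49.147.193


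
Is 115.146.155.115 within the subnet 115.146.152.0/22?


Subnet network: 115.146.152.0
Test IP AND mask: 115.146.152.0
Yes, 115.146.155.115 is in 115.146.152.0/22


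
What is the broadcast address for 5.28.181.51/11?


Network: 5.0.0.0/11
Host bits = 21
Set all host bits to 1:
Broadcast: 5.31.255.255


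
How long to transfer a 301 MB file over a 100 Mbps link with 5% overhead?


Effective throughput = 100 * (1 - 5/100) = 95 Mbps
File size in Mb = 301 * 8 = 2408 Mb
Time = 2408 / 95
Time = 25.3474 seconds


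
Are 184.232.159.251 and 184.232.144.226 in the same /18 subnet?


Mask: 255.255.192.0
184.232.159.251 AND mask = 184.232.128.0
184.232.144.226 AND mask = 184.232.128.0
Yes, same subnet (184.232.128.0)


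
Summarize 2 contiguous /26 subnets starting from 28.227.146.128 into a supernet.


Original prefix: /26
Number of subnets: 2 = 2^1
New prefix = 26 - 1 = 25
Supernet: 28.227.146.128/25


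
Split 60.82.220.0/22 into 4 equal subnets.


New prefix = 22 + 2 = 24
Each subnet has 256 addresses
  60.82.220.0/24
  60.82.221.0/24
  60.82.222.0/24
  60.82.223.0/24
Subnets: 60.82.220.0/24, 60.82.221.0/24, 60.82.222.0/24, 60.82.223.0/24


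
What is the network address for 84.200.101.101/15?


IP:   01010100.11001000.01100101.01100101
Mask: 11111111.11111110.00000000.00000000
AND operation:
Net:  01010100.11001000.00000000.00000000
Network: 84.200.0.0/15


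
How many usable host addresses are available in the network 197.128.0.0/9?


Host bits = 32 - 9 = 23
Total addresses = 2^23 = 8388608
Usable = total - 2 (network and broadcast)
Usable hosts: 8388606


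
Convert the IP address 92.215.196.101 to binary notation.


92 = 01011100
215 = 11010111
196 = 11000100
101 = 01100101
Binary: 01011100.11010111.11000100.01100101


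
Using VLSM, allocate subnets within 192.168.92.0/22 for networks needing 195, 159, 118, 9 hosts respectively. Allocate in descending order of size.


195 hosts -> /24 (254 usable): 192.168.92.0/24
159 hosts -> /24 (254 usable): 192.168.93.0/24
118 hosts -> /25 (126 usable): 192.168.94.0/25
9 hosts -> /28 (14 usable): 192.168.94.128/28
Allocation: 192.168.92.0/24 (195 hosts, 254 usable); 192.168.93.0/24 (159 hosts, 254 usable); 192.168.94.0/25 (118 hosts, 126 usable); 192.168.94.128/28 (9 hosts, 14 usable)


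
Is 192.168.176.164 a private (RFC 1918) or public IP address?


RFC 1918 private ranges:
  10.0.0.0/8 (10.0.0.0 - 10.255.255.255)
  172.16.0.0/12 (172.16.0.0 - 172.31.255.255)
  192.168.0.0/16 (192.168.0.0 - 192.168.255.255)
Private (in 192.168.0.0/16)


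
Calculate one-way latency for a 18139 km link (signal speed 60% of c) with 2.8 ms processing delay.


Speed = 0.6 * 3e5 km/s = 180000 km/s
Propagation delay = 18139 / 180000 = 0.1008 s = 100.7722 ms
Processing delay = 2.8 ms
Total one-way latency = 103.5722 ms


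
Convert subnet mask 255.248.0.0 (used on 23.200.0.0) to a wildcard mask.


Subnet mask: 255.248.0.0
Wildcard = 255.255.255.255 - subnet mask
255 - 255 = 0
255 - 248 = 7
255 - 0 = 255
255 - 0 = 255
Wildcard: 0.7.255.255


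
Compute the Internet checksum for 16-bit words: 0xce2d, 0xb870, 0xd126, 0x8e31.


Sum all words (with carry folding):
+ 0xce2d = 0xce2d
+ 0xb870 = 0x869e
+ 0xd126 = 0x57c5
+ 0x8e31 = 0xe5f6
One's complement: ~0xe5f6
Checksum = 0x1a09


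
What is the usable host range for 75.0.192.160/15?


Network: 75.0.0.0
Broadcast: 75.1.255.255
First usable = network + 1
Last usable = broadcast - 1
Range: 75.0.0.1 to 75.1.255.254


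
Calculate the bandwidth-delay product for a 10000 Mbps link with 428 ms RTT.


BDP = bandwidth * RTT
= 10000 Mbps * 428 ms
= 10000 * 1e6 * 428 / 1000 bits
= 4280000000 bits
= 535000000 bytes
= 522460.9375 KB
BDP = 4280000000 bits (535000000 bytes)


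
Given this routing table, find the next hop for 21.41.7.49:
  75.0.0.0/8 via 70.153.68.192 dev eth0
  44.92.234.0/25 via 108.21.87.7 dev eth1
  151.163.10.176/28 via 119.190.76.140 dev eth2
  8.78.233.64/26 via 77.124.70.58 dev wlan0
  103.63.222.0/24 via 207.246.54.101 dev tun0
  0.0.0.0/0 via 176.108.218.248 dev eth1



Longest prefix match for 21.41.7.49:
  /8 75.0.0.0: no
  /25 44.92.234.0: no
  /28 151.163.10.176: no
  /26 8.78.233.64: no
  /24 103.63.222.0: no
  /0 0.0.0.0: MATCH
Selected: next-hop 176.108.218.248 via eth1 (matched /0)


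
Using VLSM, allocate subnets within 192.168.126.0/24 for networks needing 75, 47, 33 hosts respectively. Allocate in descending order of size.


75 hosts -> /25 (126 usable): 192.168.126.0/25
47 hosts -> /26 (62 usable): 192.168.126.128/26
33 hosts -> /26 (62 usable): 192.168.126.192/26
Allocation: 192.168.126.0/25 (75 hosts, 126 usable); 192.168.126.128/26 (47 hosts, 62 usable); 192.168.126.192/26 (33 hosts, 62 usable)


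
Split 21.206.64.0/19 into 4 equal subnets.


New prefix = 19 + 2 = 21
Each subnet has 2048 addresses
  21.206.64.0/21
  21.206.72.0/21
  21.206.80.0/21
  21.206.88.0/21
Subnets: 21.206.64.0/21, 21.206.72.0/21, 21.206.80.0/21, 21.206.88.0/21


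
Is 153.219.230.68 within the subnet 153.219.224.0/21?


Subnet network: 153.219.224.0
Test IP AND mask: 153.219.224.0
Yes, 153.219.230.68 is in 153.219.224.0/21


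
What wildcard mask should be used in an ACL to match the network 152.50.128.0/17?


Subnet mask: 255.255.128.0
Wildcard = 255.255.255.255 - subnet mask
255 - 255 = 0
255 - 255 = 0
255 - 128 = 127
255 - 0 = 255
Wildcard: 0.0.127.255


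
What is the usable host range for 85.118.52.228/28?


Network: 85.118.52.224
Broadcast: 85.118.52.239
First usable = network + 1
Last usable = broadcast - 1
Range: 85.118.52.225 to 85.118.52.238


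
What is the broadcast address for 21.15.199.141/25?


Network: 21.15.199.128/25
Host bits = 7
Set all host bits to 1:
Broadcast: 21.15.199.255


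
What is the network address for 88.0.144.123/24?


IP:   01011000.00000000.10010000.01111011
Mask: 11111111.11111111.11111111.00000000
AND operation:
Net:  01011000.00000000.10010000.00000000
Network: 88.0.144.0/24


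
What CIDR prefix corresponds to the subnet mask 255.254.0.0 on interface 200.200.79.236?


Binary: 11111111.11111110.00000000.00000000
Count leading 1s
Prefix: /15


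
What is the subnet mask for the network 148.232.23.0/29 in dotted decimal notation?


/29 means 29 network bits, 3 host bits
Binary: 11111111111111111111111111111000
Mask: 255.255.255.248


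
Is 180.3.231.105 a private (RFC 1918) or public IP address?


RFC 1918 private ranges:
  10.0.0.0/8 (10.0.0.0 - 10.255.255.255)
  172.16.0.0/12 (172.16.0.0 - 172.31.255.255)
  192.168.0.0/16 (192.168.0.0 - 192.168.255.255)
Public (not in any RFC 1918 range)


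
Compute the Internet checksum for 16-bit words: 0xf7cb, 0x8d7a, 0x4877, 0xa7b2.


Sum all words (with carry folding):
+ 0xf7cb = 0xf7cb
+ 0x8d7a = 0x8546
+ 0x4877 = 0xcdbd
+ 0xa7b2 = 0x7570
One's complement: ~0x7570
Checksum = 0x8a8f


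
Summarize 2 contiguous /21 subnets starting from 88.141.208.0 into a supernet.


Original prefix: /21
Number of subnets: 2 = 2^1
New prefix = 21 - 1 = 20
Supernet: 88.141.208.0/20


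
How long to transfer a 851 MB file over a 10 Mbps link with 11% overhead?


Effective throughput = 10 * (1 - 11/100) = 8.9 Mbps
File size in Mb = 851 * 8 = 6808 Mb
Time = 6808 / 8.9
Time = 764.9438 seconds


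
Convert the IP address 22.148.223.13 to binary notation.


22 = 00010110
148 = 10010100
223 = 11011111
13 = 00001101
Binary: 00010110.10010100.11011111.00001101


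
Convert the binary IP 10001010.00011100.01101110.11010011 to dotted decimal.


10001010 = 138
00011100 = 28
01101110 = 110
11010011 = 211
IP: 138.28.110.211


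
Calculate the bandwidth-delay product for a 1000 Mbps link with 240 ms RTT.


BDP = bandwidth * RTT
= 1000 Mbps * 240 ms
= 1000 * 1e6 * 240 / 1000 bits
= 240000000 bits
= 30000000 bytes
= 29296.875 KB
BDP = 240000000 bits (30000000 bytes)


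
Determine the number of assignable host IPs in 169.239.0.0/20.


Host bits = 32 - 20 = 12
Total addresses = 2^12 = 4096
Usable = total - 2 (network and broadcast)
Usable hosts: 4094


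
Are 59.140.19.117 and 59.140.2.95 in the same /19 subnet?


Mask: 255.255.224.0
59.140.19.117 AND mask = 59.140.0.0
59.140.2.95 AND mask = 59.140.0.0
Yes, same subnet (59.140.0.0)


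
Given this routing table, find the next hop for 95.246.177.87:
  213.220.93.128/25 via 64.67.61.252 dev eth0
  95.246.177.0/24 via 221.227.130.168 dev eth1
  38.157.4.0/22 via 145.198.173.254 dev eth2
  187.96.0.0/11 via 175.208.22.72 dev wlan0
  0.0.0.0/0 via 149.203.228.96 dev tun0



Longest prefix match for 95.246.177.87:
  /25 213.220.93.128: no
  /24 95.246.177.0: MATCH
  /22 38.157.4.0: no
  /11 187.96.0.0: no
  /0 0.0.0.0: MATCH
Selected: next-hop 221.227.130.168 via eth1 (matched /24)


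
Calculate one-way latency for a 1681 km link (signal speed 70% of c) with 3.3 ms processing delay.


Speed = 0.7 * 3e5 km/s = 210000 km/s
Propagation delay = 1681 / 210000 = 0.008 s = 8.0048 ms
Processing delay = 3.3 ms
Total one-way latency = 11.3048 ms


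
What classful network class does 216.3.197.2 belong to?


First octet: 216
Binary: 11011000
110xxxxx -> Class C (192-223)
Class C, default mask 255.255.255.0 (/24)


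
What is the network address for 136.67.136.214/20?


IP:   10001000.01000011.10001000.11010110
Mask: 11111111.11111111.11110000.00000000
AND operation:
Net:  10001000.01000011.10000000.00000000
Network: 136.67.128.0/20


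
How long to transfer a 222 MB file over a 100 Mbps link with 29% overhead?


Effective throughput = 100 * (1 - 29/100) = 71 Mbps
File size in Mb = 222 * 8 = 1776 Mb
Time = 1776 / 71
Time = 25.0141 seconds


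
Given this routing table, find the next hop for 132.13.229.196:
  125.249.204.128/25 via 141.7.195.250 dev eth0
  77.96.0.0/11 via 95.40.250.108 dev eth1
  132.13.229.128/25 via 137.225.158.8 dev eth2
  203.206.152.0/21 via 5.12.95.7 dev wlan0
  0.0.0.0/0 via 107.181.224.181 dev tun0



Longest prefix match for 132.13.229.196:
  /25 125.249.204.128: no
  /11 77.96.0.0: no
  /25 132.13.229.128: MATCH
  /21 203.206.152.0: no
  /0 0.0.0.0: MATCH
Selected: next-hop 137.225.158.8 via eth2 (matched /25)


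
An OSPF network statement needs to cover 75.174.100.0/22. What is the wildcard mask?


Subnet mask: 255.255.252.0
Wildcard = 255.255.255.255 - subnet mask
255 - 255 = 0
255 - 255 = 0
255 - 252 = 3
255 - 0 = 255
Wildcard: 0.0.3.255


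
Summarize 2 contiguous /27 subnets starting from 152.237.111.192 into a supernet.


Original prefix: /27
Number of subnets: 2 = 2^1
New prefix = 27 - 1 = 26
Supernet: 152.237.111.192/26
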